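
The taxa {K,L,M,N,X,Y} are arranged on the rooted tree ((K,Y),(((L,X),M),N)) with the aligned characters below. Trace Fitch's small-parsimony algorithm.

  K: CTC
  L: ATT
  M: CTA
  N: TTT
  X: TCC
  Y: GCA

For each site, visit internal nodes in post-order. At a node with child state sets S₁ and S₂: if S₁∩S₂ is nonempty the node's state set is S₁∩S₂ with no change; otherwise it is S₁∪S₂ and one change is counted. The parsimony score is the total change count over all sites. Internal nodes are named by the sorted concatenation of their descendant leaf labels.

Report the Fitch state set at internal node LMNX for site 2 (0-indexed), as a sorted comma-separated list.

[col 0] KY: children K:{C}, Y:{G} ∪→ {C,G}; cost 1
[col 0] LX: children L:{A}, X:{T} ∪→ {A,T}; cost 1
[col 0] LMX: children LX:{A,T}, M:{C} ∪→ {A,C,T}; cost 1
[col 0] LMNX: children LMX:{A,C,T}, N:{T} ∩→ {T}; cost 0
[col 0] KLMNXY: children KY:{C,G}, LMNX:{T} ∪→ {C,G,T}; cost 1
[col 1] KY: children K:{T}, Y:{C} ∪→ {C,T}; cost 1
[col 1] LX: children L:{T}, X:{C} ∪→ {C,T}; cost 1
[col 1] LMX: children LX:{C,T}, M:{T} ∩→ {T}; cost 0
[col 1] LMNX: children LMX:{T}, N:{T} ∩→ {T}; cost 0
[col 1] KLMNXY: children KY:{C,T}, LMNX:{T} ∩→ {T}; cost 0
[col 2] KY: children K:{C}, Y:{A} ∪→ {A,C}; cost 1
[col 2] LX: children L:{T}, X:{C} ∪→ {C,T}; cost 1
[col 2] LMX: children LX:{C,T}, M:{A} ∪→ {A,C,T}; cost 1
[col 2] LMNX: children LMX:{A,C,T}, N:{T} ∩→ {T}; cost 0
[col 2] KLMNXY: children KY:{A,C}, LMNX:{T} ∪→ {A,C,T}; cost 1
per-site changes: [4, 2, 4]; total = 10

T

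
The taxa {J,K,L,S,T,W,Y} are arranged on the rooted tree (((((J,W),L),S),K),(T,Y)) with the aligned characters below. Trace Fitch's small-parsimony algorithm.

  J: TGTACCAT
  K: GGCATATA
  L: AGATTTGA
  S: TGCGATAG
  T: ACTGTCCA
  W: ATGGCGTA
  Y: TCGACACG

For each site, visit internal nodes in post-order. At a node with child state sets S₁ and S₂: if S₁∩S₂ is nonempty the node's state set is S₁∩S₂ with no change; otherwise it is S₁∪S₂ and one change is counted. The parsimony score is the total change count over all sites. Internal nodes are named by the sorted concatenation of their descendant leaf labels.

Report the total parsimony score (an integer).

JW@0: {T} ∪ {A} = {A,T} (union, +1)
JLW@0: {A,T} ∩ {A} = {A} (intersection, +0)
JLSW@0: {A} ∪ {T} = {A,T} (union, +1)
JKLSW@0: {A,T} ∪ {G} = {A,G,T} (union, +1)
TY@0: {A} ∪ {T} = {A,T} (union, +1)
JKLSTWY@0: {A,G,T} ∩ {A,T} = {A,T} (intersection, +0)
JW@1: {G} ∪ {T} = {G,T} (union, +1)
JLW@1: {G,T} ∩ {G} = {G} (intersection, +0)
JLSW@1: {G} ∩ {G} = {G} (intersection, +0)
JKLSW@1: {G} ∩ {G} = {G} (intersection, +0)
TY@1: {C} ∩ {C} = {C} (intersection, +0)
JKLSTWY@1: {G} ∪ {C} = {C,G} (union, +1)
JW@2: {T} ∪ {G} = {G,T} (union, +1)
JLW@2: {G,T} ∪ {A} = {A,G,T} (union, +1)
JLSW@2: {A,G,T} ∪ {C} = {A,C,G,T} (union, +1)
JKLSW@2: {A,C,G,T} ∩ {C} = {C} (intersection, +0)
TY@2: {T} ∪ {G} = {G,T} (union, +1)
JKLSTWY@2: {C} ∪ {G,T} = {C,G,T} (union, +1)
JW@3: {A} ∪ {G} = {A,G} (union, +1)
JLW@3: {A,G} ∪ {T} = {A,G,T} (union, +1)
JLSW@3: {A,G,T} ∩ {G} = {G} (intersection, +0)
JKLSW@3: {G} ∪ {A} = {A,G} (union, +1)
TY@3: {G} ∪ {A} = {A,G} (union, +1)
JKLSTWY@3: {A,G} ∩ {A,G} = {A,G} (intersection, +0)
JW@4: {C} ∩ {C} = {C} (intersection, +0)
JLW@4: {C} ∪ {T} = {C,T} (union, +1)
JLSW@4: {C,T} ∪ {A} = {A,C,T} (union, +1)
JKLSW@4: {A,C,T} ∩ {T} = {T} (intersection, +0)
TY@4: {T} ∪ {C} = {C,T} (union, +1)
JKLSTWY@4: {T} ∩ {C,T} = {T} (intersection, +0)
JW@5: {C} ∪ {G} = {C,G} (union, +1)
JLW@5: {C,G} ∪ {T} = {C,G,T} (union, +1)
JLSW@5: {C,G,T} ∩ {T} = {T} (intersection, +0)
JKLSW@5: {T} ∪ {A} = {A,T} (union, +1)
TY@5: {C} ∪ {A} = {A,C} (union, +1)
JKLSTWY@5: {A,T} ∩ {A,C} = {A} (intersection, +0)
JW@6: {A} ∪ {T} = {A,T} (union, +1)
JLW@6: {A,T} ∪ {G} = {A,G,T} (union, +1)
JLSW@6: {A,G,T} ∩ {A} = {A} (intersection, +0)
JKLSW@6: {A} ∪ {T} = {A,T} (union, +1)
TY@6: {C} ∩ {C} = {C} (intersection, +0)
JKLSTWY@6: {A,T} ∪ {C} = {A,C,T} (union, +1)
JW@7: {T} ∪ {A} = {A,T} (union, +1)
JLW@7: {A,T} ∩ {A} = {A} (intersection, +0)
JLSW@7: {A} ∪ {G} = {A,G} (union, +1)
JKLSW@7: {A,G} ∩ {A} = {A} (intersection, +0)
TY@7: {A} ∪ {G} = {A,G} (union, +1)
JKLSTWY@7: {A} ∩ {A,G} = {A} (intersection, +0)
per-site changes: [4, 2, 5, 4, 3, 4, 4, 3]; total = 29

29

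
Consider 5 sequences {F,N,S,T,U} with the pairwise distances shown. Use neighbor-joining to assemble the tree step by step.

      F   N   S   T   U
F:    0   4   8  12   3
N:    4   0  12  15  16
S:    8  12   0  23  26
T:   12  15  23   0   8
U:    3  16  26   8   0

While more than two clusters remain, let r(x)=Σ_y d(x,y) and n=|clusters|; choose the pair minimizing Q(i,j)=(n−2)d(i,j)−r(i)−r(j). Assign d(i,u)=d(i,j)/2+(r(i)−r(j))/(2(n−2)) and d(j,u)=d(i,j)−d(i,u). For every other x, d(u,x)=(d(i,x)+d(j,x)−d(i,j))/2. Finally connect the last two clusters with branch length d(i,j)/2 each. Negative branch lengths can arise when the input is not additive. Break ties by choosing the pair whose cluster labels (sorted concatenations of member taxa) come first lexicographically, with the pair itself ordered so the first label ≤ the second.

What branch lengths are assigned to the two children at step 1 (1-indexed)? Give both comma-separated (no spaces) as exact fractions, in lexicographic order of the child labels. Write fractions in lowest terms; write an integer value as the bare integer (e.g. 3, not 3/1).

iteration 1: select T,U (d=8, Q=-87); attach at lengths (29/6, 19/6); label the merged cluster TU
  updated: d(F,TU)=7/2, d(N,TU)=23/2, d(S,TU)=41/2
iteration 2: select F,TU (d=7/2, Q=-44); attach at lengths (-13/4, 27/4); label the merged cluster FTU
  updated: d(FTU,N)=6, d(FTU,S)=25/2
iteration 3: select FTU,N (d=6, Q=-61/2); attach at lengths (13/4, 11/4); label the merged cluster FNTU
  updated: d(FNTU,S)=37/4
iteration 4: select FNTU,S (d=37/4); attach at lengths (37/8, 37/8); label the merged cluster FNSTU
final tree: (((F:-13/4,(T:29/6,U:19/6):27/4):13/4,N:11/4):37/8,S:37/8)
total length: 107/4

29/6,19/6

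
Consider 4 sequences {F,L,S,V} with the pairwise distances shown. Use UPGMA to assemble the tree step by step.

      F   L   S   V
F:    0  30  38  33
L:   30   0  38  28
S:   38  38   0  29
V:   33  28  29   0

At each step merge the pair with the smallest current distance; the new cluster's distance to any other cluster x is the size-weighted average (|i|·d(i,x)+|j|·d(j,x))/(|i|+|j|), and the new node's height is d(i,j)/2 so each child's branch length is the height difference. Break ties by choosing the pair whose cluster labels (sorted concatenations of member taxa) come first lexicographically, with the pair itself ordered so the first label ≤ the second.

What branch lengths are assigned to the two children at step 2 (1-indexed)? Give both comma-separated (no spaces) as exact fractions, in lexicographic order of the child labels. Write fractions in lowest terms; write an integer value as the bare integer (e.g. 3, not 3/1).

iteration 1: select L,V (d=28); attach at lengths (14, 14); label the merged cluster LV
  updated: d(F,LV)=63/2, d(LV,S)=67/2
iteration 2: select F,LV (d=63/2); attach at lengths (63/4, 7/4); label the merged cluster FLV
  updated: d(FLV,S)=35
iteration 3: select FLV,S (d=35); attach at lengths (7/4, 35/2); label the merged cluster FLSV
final tree: ((F:63/4,(L:14,V:14):7/4):7/4,S:35/2)
total length: 259/4

63/4,7/4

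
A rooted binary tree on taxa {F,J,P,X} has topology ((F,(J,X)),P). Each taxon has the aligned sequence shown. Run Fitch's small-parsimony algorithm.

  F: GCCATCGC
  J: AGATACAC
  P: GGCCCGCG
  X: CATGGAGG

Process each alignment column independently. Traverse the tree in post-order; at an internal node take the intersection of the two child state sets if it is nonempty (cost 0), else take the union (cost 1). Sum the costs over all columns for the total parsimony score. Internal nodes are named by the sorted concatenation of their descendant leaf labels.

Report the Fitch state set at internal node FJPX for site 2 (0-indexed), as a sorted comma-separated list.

C

site 0, node JX: J={A} ∪ X={C} → {A,C} (+1)
site 0, node FJX: F={G} ∪ JX={A,C} → {A,C,G} (+1)
site 0, node FJPX: FJX={A,C,G} ∩ P={G} → {G} (+0)
site 1, node JX: J={G} ∪ X={A} → {A,G} (+1)
site 1, node FJX: F={C} ∪ JX={A,G} → {A,C,G} (+1)
site 1, node FJPX: FJX={A,C,G} ∩ P={G} → {G} (+0)
site 2, node JX: J={A} ∪ X={T} → {A,T} (+1)
site 2, node FJX: F={C} ∪ JX={A,T} → {A,C,T} (+1)
site 2, node FJPX: FJX={A,C,T} ∩ P={C} → {C} (+0)
site 3, node JX: J={T} ∪ X={G} → {G,T} (+1)
site 3, node FJX: F={A} ∪ JX={G,T} → {A,G,T} (+1)
site 3, node FJPX: FJX={A,G,T} ∪ P={C} → {A,C,G,T} (+1)
site 4, node JX: J={A} ∪ X={G} → {A,G} (+1)
site 4, node FJX: F={T} ∪ JX={A,G} → {A,G,T} (+1)
site 4, node FJPX: FJX={A,G,T} ∪ P={C} → {A,C,G,T} (+1)
site 5, node JX: J={C} ∪ X={A} → {A,C} (+1)
site 5, node FJX: F={C} ∩ JX={A,C} → {C} (+0)
site 5, node FJPX: FJX={C} ∪ P={G} → {C,G} (+1)
site 6, node JX: J={A} ∪ X={G} → {A,G} (+1)
site 6, node FJX: F={G} ∩ JX={A,G} → {G} (+0)
site 6, node FJPX: FJX={G} ∪ P={C} → {C,G} (+1)
site 7, node JX: J={C} ∪ X={G} → {C,G} (+1)
site 7, node FJX: F={C} ∩ JX={C,G} → {C} (+0)
site 7, node FJPX: FJX={C} ∪ P={G} → {C,G} (+1)
per-site changes: [2, 2, 2, 3, 3, 2, 2, 2]; total = 18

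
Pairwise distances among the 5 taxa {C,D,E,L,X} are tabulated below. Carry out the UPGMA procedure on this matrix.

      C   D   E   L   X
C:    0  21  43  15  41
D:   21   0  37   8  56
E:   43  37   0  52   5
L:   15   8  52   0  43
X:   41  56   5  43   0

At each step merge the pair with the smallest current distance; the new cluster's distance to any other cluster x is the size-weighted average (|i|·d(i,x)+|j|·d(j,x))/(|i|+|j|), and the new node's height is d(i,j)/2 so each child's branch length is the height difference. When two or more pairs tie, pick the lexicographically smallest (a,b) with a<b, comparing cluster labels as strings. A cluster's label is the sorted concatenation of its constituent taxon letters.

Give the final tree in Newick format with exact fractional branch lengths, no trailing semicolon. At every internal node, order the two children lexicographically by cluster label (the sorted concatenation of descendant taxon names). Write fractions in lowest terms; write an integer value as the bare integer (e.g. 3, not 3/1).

((C:9,(D:4,L:4):5):41/3,(E:5/2,X:5/2):121/6)

iteration 1: select E,X (d=5); attach at lengths (5/2, 5/2); label the merged cluster EX
  updated: d(C,EX)=42, d(D,EX)=93/2, d(EX,L)=95/2
iteration 2: select D,L (d=8); attach at lengths (4, 4); label the merged cluster DL
  updated: d(C,DL)=18, d(DL,EX)=47
iteration 3: select C,DL (d=18); attach at lengths (9, 5); label the merged cluster CDL
  updated: d(CDL,EX)=136/3
iteration 4: select CDL,EX (d=136/3); attach at lengths (41/3, 121/6); label the merged cluster CDELX
final tree: ((C:9,(D:4,L:4):5):41/3,(E:5/2,X:5/2):121/6)
total length: 365/6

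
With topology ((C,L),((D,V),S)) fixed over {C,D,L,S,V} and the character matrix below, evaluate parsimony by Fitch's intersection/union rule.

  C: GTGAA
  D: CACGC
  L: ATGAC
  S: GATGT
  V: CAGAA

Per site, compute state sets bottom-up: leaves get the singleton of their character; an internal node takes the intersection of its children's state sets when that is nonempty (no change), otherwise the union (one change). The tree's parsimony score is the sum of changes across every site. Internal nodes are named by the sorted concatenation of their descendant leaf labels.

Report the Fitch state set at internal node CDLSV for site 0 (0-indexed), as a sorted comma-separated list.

CL@0: {G} ∪ {A} = {A,G} (union, +1)
DV@0: {C} ∩ {C} = {C} (intersection, +0)
DSV@0: {C} ∪ {G} = {C,G} (union, +1)
CDLSV@0: {A,G} ∩ {C,G} = {G} (intersection, +0)
CL@1: {T} ∩ {T} = {T} (intersection, +0)
DV@1: {A} ∩ {A} = {A} (intersection, +0)
DSV@1: {A} ∩ {A} = {A} (intersection, +0)
CDLSV@1: {T} ∪ {A} = {A,T} (union, +1)
CL@2: {G} ∩ {G} = {G} (intersection, +0)
DV@2: {C} ∪ {G} = {C,G} (union, +1)
DSV@2: {C,G} ∪ {T} = {C,G,T} (union, +1)
CDLSV@2: {G} ∩ {C,G,T} = {G} (intersection, +0)
CL@3: {A} ∩ {A} = {A} (intersection, +0)
DV@3: {G} ∪ {A} = {A,G} (union, +1)
DSV@3: {A,G} ∩ {G} = {G} (intersection, +0)
CDLSV@3: {A} ∪ {G} = {A,G} (union, +1)
CL@4: {A} ∪ {C} = {A,C} (union, +1)
DV@4: {C} ∪ {A} = {A,C} (union, +1)
DSV@4: {A,C} ∪ {T} = {A,C,T} (union, +1)
CDLSV@4: {A,C} ∩ {A,C,T} = {A,C} (intersection, +0)
per-site changes: [2, 1, 2, 2, 3]; total = 10

G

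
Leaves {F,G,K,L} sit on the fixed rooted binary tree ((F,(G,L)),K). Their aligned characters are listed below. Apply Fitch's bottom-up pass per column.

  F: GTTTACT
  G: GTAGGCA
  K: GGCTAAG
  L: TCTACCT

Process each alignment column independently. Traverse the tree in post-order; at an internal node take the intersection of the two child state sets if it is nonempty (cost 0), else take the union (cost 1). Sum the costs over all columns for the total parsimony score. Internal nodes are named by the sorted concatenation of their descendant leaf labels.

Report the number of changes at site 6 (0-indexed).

[col 0] GL: children G:{G}, L:{T} ∪→ {G,T}; cost 1
[col 0] FGL: children F:{G}, GL:{G,T} ∩→ {G}; cost 0
[col 0] FGKL: children FGL:{G}, K:{G} ∩→ {G}; cost 0
[col 1] GL: children G:{T}, L:{C} ∪→ {C,T}; cost 1
[col 1] FGL: children F:{T}, GL:{C,T} ∩→ {T}; cost 0
[col 1] FGKL: children FGL:{T}, K:{G} ∪→ {G,T}; cost 1
[col 2] GL: children G:{A}, L:{T} ∪→ {A,T}; cost 1
[col 2] FGL: children F:{T}, GL:{A,T} ∩→ {T}; cost 0
[col 2] FGKL: children FGL:{T}, K:{C} ∪→ {C,T}; cost 1
[col 3] GL: children G:{G}, L:{A} ∪→ {A,G}; cost 1
[col 3] FGL: children F:{T}, GL:{A,G} ∪→ {A,G,T}; cost 1
[col 3] FGKL: children FGL:{A,G,T}, K:{T} ∩→ {T}; cost 0
[col 4] GL: children G:{G}, L:{C} ∪→ {C,G}; cost 1
[col 4] FGL: children F:{A}, GL:{C,G} ∪→ {A,C,G}; cost 1
[col 4] FGKL: children FGL:{A,C,G}, K:{A} ∩→ {A}; cost 0
[col 5] GL: children G:{C}, L:{C} ∩→ {C}; cost 0
[col 5] FGL: children F:{C}, GL:{C} ∩→ {C}; cost 0
[col 5] FGKL: children FGL:{C}, K:{A} ∪→ {A,C}; cost 1
[col 6] GL: children G:{A}, L:{T} ∪→ {A,T}; cost 1
[col 6] FGL: children F:{T}, GL:{A,T} ∩→ {T}; cost 0
[col 6] FGKL: children FGL:{T}, K:{G} ∪→ {G,T}; cost 1
per-site changes: [1, 2, 2, 2, 2, 1, 2]; total = 12

2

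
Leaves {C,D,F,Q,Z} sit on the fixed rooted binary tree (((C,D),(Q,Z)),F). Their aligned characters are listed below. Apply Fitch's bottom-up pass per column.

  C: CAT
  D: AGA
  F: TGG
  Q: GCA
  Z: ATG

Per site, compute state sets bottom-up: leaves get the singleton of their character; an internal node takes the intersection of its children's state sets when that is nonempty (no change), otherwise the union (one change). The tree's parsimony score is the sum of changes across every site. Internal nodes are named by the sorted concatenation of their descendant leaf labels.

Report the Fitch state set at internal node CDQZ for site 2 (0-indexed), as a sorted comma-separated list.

[col 0] CD: children C:{C}, D:{A} ∪→ {A,C}; cost 1
[col 0] QZ: children Q:{G}, Z:{A} ∪→ {A,G}; cost 1
[col 0] CDQZ: children CD:{A,C}, QZ:{A,G} ∩→ {A}; cost 0
[col 0] CDFQZ: children CDQZ:{A}, F:{T} ∪→ {A,T}; cost 1
[col 1] CD: children C:{A}, D:{G} ∪→ {A,G}; cost 1
[col 1] QZ: children Q:{C}, Z:{T} ∪→ {C,T}; cost 1
[col 1] CDQZ: children CD:{A,G}, QZ:{C,T} ∪→ {A,C,G,T}; cost 1
[col 1] CDFQZ: children CDQZ:{A,C,G,T}, F:{G} ∩→ {G}; cost 0
[col 2] CD: children C:{T}, D:{A} ∪→ {A,T}; cost 1
[col 2] QZ: children Q:{A}, Z:{G} ∪→ {A,G}; cost 1
[col 2] CDQZ: children CD:{A,T}, QZ:{A,G} ∩→ {A}; cost 0
[col 2] CDFQZ: children CDQZ:{A}, F:{G} ∪→ {A,G}; cost 1
per-site changes: [3, 3, 3]; total = 9

A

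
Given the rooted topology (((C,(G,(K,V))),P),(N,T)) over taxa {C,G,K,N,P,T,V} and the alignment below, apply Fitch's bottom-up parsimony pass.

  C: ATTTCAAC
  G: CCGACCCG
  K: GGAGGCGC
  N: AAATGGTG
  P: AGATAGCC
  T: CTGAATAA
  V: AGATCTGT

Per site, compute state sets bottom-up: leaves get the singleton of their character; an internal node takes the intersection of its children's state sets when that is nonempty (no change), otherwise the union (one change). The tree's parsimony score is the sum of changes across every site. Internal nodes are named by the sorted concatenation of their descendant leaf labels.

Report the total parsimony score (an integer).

site 0, node KV: K={G} ∪ V={A} → {A,G} (+1)
site 0, node GKV: G={C} ∪ KV={A,G} → {A,C,G} (+1)
site 0, node CGKV: C={A} ∩ GKV={A,C,G} → {A} (+0)
site 0, node CGKPV: CGKV={A} ∩ P={A} → {A} (+0)
site 0, node NT: N={A} ∪ T={C} → {A,C} (+1)
site 0, node CGKNPTV: CGKPV={A} ∩ NT={A,C} → {A} (+0)
site 1, node KV: K={G} ∩ V={G} → {G} (+0)
site 1, node GKV: G={C} ∪ KV={G} → {C,G} (+1)
site 1, node CGKV: C={T} ∪ GKV={C,G} → {C,G,T} (+1)
site 1, node CGKPV: CGKV={C,G,T} ∩ P={G} → {G} (+0)
site 1, node NT: N={A} ∪ T={T} → {A,T} (+1)
site 1, node CGKNPTV: CGKPV={G} ∪ NT={A,T} → {A,G,T} (+1)
site 2, node KV: K={A} ∩ V={A} → {A} (+0)
site 2, node GKV: G={G} ∪ KV={A} → {A,G} (+1)
site 2, node CGKV: C={T} ∪ GKV={A,G} → {A,G,T} (+1)
site 2, node CGKPV: CGKV={A,G,T} ∩ P={A} → {A} (+0)
site 2, node NT: N={A} ∪ T={G} → {A,G} (+1)
site 2, node CGKNPTV: CGKPV={A} ∩ NT={A,G} → {A} (+0)
site 3, node KV: K={G} ∪ V={T} → {G,T} (+1)
site 3, node GKV: G={A} ∪ KV={G,T} → {A,G,T} (+1)
site 3, node CGKV: C={T} ∩ GKV={A,G,T} → {T} (+0)
site 3, node CGKPV: CGKV={T} ∩ P={T} → {T} (+0)
site 3, node NT: N={T} ∪ T={A} → {A,T} (+1)
site 3, node CGKNPTV: CGKPV={T} ∩ NT={A,T} → {T} (+0)
site 4, node KV: K={G} ∪ V={C} → {C,G} (+1)
site 4, node GKV: G={C} ∩ KV={C,G} → {C} (+0)
site 4, node CGKV: C={C} ∩ GKV={C} → {C} (+0)
site 4, node CGKPV: CGKV={C} ∪ P={A} → {A,C} (+1)
site 4, node NT: N={G} ∪ T={A} → {A,G} (+1)
site 4, node CGKNPTV: CGKPV={A,C} ∩ NT={A,G} → {A} (+0)
site 5, node KV: K={C} ∪ V={T} → {C,T} (+1)
site 5, node GKV: G={C} ∩ KV={C,T} → {C} (+0)
site 5, node CGKV: C={A} ∪ GKV={C} → {A,C} (+1)
site 5, node CGKPV: CGKV={A,C} ∪ P={G} → {A,C,G} (+1)
site 5, node NT: N={G} ∪ T={T} → {G,T} (+1)
site 5, node CGKNPTV: CGKPV={A,C,G} ∩ NT={G,T} → {G} (+0)
site 6, node KV: K={G} ∩ V={G} → {G} (+0)
site 6, node GKV: G={C} ∪ KV={G} → {C,G} (+1)
site 6, node CGKV: C={A} ∪ GKV={C,G} → {A,C,G} (+1)
site 6, node CGKPV: CGKV={A,C,G} ∩ P={C} → {C} (+0)
site 6, node NT: N={T} ∪ T={A} → {A,T} (+1)
site 6, node CGKNPTV: CGKPV={C} ∪ NT={A,T} → {A,C,T} (+1)
site 7, node KV: K={C} ∪ V={T} → {C,T} (+1)
site 7, node GKV: G={G} ∪ KV={C,T} → {C,G,T} (+1)
site 7, node CGKV: C={C} ∩ GKV={C,G,T} → {C} (+0)
site 7, node CGKPV: CGKV={C} ∩ P={C} → {C} (+0)
site 7, node NT: N={G} ∪ T={A} → {A,G} (+1)
site 7, node CGKNPTV: CGKPV={C} ∪ NT={A,G} → {A,C,G} (+1)
per-site changes: [3, 4, 3, 3, 3, 4, 4, 4]; total = 28

28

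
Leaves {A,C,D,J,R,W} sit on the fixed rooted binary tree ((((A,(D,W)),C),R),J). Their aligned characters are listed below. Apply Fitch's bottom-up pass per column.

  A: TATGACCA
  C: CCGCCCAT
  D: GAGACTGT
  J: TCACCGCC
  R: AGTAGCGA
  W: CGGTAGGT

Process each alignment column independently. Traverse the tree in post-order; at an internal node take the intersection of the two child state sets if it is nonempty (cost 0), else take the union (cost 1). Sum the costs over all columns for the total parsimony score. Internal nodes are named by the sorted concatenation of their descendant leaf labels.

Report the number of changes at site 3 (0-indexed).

[col 0] DW: children D:{G}, W:{C} ∪→ {C,G}; cost 1
[col 0] ADW: children A:{T}, DW:{C,G} ∪→ {C,G,T}; cost 1
[col 0] ACDW: children ADW:{C,G,T}, C:{C} ∩→ {C}; cost 0
[col 0] ACDRW: children ACDW:{C}, R:{A} ∪→ {A,C}; cost 1
[col 0] ACDJRW: children ACDRW:{A,C}, J:{T} ∪→ {A,C,T}; cost 1
[col 1] DW: children D:{A}, W:{G} ∪→ {A,G}; cost 1
[col 1] ADW: children A:{A}, DW:{A,G} ∩→ {A}; cost 0
[col 1] ACDW: children ADW:{A}, C:{C} ∪→ {A,C}; cost 1
[col 1] ACDRW: children ACDW:{A,C}, R:{G} ∪→ {A,C,G}; cost 1
[col 1] ACDJRW: children ACDRW:{A,C,G}, J:{C} ∩→ {C}; cost 0
[col 2] DW: children D:{G}, W:{G} ∩→ {G}; cost 0
[col 2] ADW: children A:{T}, DW:{G} ∪→ {G,T}; cost 1
[col 2] ACDW: children ADW:{G,T}, C:{G} ∩→ {G}; cost 0
[col 2] ACDRW: children ACDW:{G}, R:{T} ∪→ {G,T}; cost 1
[col 2] ACDJRW: children ACDRW:{G,T}, J:{A} ∪→ {A,G,T}; cost 1
[col 3] DW: children D:{A}, W:{T} ∪→ {A,T}; cost 1
[col 3] ADW: children A:{G}, DW:{A,T} ∪→ {A,G,T}; cost 1
[col 3] ACDW: children ADW:{A,G,T}, C:{C} ∪→ {A,C,G,T}; cost 1
[col 3] ACDRW: children ACDW:{A,C,G,T}, R:{A} ∩→ {A}; cost 0
[col 3] ACDJRW: children ACDRW:{A}, J:{C} ∪→ {A,C}; cost 1
[col 4] DW: children D:{C}, W:{A} ∪→ {A,C}; cost 1
[col 4] ADW: children A:{A}, DW:{A,C} ∩→ {A}; cost 0
[col 4] ACDW: children ADW:{A}, C:{C} ∪→ {A,C}; cost 1
[col 4] ACDRW: children ACDW:{A,C}, R:{G} ∪→ {A,C,G}; cost 1
[col 4] ACDJRW: children ACDRW:{A,C,G}, J:{C} ∩→ {C}; cost 0
[col 5] DW: children D:{T}, W:{G} ∪→ {G,T}; cost 1
[col 5] ADW: children A:{C}, DW:{G,T} ∪→ {C,G,T}; cost 1
[col 5] ACDW: children ADW:{C,G,T}, C:{C} ∩→ {C}; cost 0
[col 5] ACDRW: children ACDW:{C}, R:{C} ∩→ {C}; cost 0
[col 5] ACDJRW: children ACDRW:{C}, J:{G} ∪→ {C,G}; cost 1
[col 6] DW: children D:{G}, W:{G} ∩→ {G}; cost 0
[col 6] ADW: children A:{C}, DW:{G} ∪→ {C,G}; cost 1
[col 6] ACDW: children ADW:{C,G}, C:{A} ∪→ {A,C,G}; cost 1
[col 6] ACDRW: children ACDW:{A,C,G}, R:{G} ∩→ {G}; cost 0
[col 6] ACDJRW: children ACDRW:{G}, J:{C} ∪→ {C,G}; cost 1
[col 7] DW: children D:{T}, W:{T} ∩→ {T}; cost 0
[col 7] ADW: children A:{A}, DW:{T} ∪→ {A,T}; cost 1
[col 7] ACDW: children ADW:{A,T}, C:{T} ∩→ {T}; cost 0
[col 7] ACDRW: children ACDW:{T}, R:{A} ∪→ {A,T}; cost 1
[col 7] ACDJRW: children ACDRW:{A,T}, J:{C} ∪→ {A,C,T}; cost 1
per-site changes: [4, 3, 3, 4, 3, 3, 3, 3]; total = 26

4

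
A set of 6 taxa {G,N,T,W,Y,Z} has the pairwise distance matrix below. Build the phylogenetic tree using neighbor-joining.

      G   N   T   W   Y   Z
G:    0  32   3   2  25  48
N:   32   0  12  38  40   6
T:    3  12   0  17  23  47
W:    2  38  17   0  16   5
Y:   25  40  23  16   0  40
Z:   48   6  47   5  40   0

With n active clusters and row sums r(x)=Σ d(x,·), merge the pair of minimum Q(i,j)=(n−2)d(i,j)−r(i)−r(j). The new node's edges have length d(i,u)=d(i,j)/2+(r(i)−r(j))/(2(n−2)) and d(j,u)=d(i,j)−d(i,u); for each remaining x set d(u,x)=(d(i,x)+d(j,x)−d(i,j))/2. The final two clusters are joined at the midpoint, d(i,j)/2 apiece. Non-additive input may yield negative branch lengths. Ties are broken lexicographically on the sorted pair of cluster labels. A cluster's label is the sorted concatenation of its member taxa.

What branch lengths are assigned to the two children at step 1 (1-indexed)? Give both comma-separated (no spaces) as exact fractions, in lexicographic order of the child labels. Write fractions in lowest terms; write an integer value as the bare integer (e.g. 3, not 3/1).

3/4,21/4

iteration 1: select N,Z (d=6, Q=-250); attach at lengths (3/4, 21/4); label the merged cluster NZ
  updated: d(G,NZ)=37, d(NZ,T)=53/2, d(NZ,W)=37/2, d(NZ,Y)=37
iteration 2: select G,T (d=3, Q=-255/2); attach at lengths (13/12, 23/12); label the merged cluster GT
  updated: d(GT,NZ)=121/4, d(GT,W)=8, d(GT,Y)=45/2
iteration 3: select GT,Y (d=45/2, Q=-365/4); attach at lengths (121/16, 239/16); label the merged cluster GTY
  updated: d(GTY,NZ)=179/8, d(GTY,W)=3/4
iteration 4: select GTY,NZ (d=179/8, Q=-333/8); attach at lengths (37/16, 321/16); label the merged cluster GNTYZ
  updated: d(GNTYZ,W)=-25/16
iteration 5: select GNTYZ,W (d=-25/16); attach at lengths (-25/32, -25/32); label the merged cluster GNTWYZ
final tree: ((((G:13/12,T:23/12):121/16,Y:239/16):37/16,(N:3/4,Z:21/4):321/16):-25/32,W:-25/32)
total length: 837/16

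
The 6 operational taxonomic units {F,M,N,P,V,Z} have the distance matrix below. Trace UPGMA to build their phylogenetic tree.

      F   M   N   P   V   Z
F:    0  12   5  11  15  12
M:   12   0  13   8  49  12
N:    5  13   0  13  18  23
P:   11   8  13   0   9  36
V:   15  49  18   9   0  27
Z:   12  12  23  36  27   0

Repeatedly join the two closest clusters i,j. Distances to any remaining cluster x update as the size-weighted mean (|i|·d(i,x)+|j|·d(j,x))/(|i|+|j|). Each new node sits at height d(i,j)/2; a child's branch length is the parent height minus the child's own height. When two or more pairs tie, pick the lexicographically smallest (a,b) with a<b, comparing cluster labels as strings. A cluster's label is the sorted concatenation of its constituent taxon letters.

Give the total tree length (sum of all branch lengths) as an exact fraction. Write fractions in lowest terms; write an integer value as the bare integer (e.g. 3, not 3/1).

233/5

step 1: merge (F,N) at d=5; branch lengths F→5/2, N→5/2; new cluster FN
  updated: d(FN,M)=25/2, d(FN,P)=12, d(FN,V)=33/2, d(FN,Z)=35/2
step 2: merge (M,P) at d=8; branch lengths M→4, P→4; new cluster MP
  updated: d(FN,MP)=49/4, d(MP,V)=29, d(MP,Z)=24
step 3: merge (FN,MP) at d=49/4; branch lengths FN→29/8, MP→17/8; new cluster FMNP
  updated: d(FMNP,V)=91/4, d(FMNP,Z)=83/4
step 4: merge (FMNP,Z) at d=83/4; branch lengths FMNP→17/4, Z→83/8; new cluster FMNPZ
  updated: d(FMNPZ,V)=118/5
step 5: merge (FMNPZ,V) at d=118/5; branch lengths FMNPZ→57/40, V→59/5; new cluster FMNPVZ
final tree: ((((F:5/2,N:5/2):29/8,(M:4,P:4):17/8):17/4,Z:83/8):57/40,V:59/5)
total length: 233/5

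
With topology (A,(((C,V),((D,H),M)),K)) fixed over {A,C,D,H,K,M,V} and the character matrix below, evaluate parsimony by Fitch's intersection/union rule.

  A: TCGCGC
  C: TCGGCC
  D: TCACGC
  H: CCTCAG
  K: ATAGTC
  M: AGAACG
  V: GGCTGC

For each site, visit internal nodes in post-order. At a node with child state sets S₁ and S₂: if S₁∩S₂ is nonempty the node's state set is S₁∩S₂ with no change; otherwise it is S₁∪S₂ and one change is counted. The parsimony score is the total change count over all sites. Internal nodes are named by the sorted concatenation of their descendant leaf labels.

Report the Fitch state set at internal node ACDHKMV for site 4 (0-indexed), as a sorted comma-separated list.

G

CV@0: {T} ∪ {G} = {G,T} (union, +1)
DH@0: {T} ∪ {C} = {C,T} (union, +1)
DHM@0: {C,T} ∪ {A} = {A,C,T} (union, +1)
CDHMV@0: {G,T} ∩ {A,C,T} = {T} (intersection, +0)
CDHKMV@0: {T} ∪ {A} = {A,T} (union, +1)
ACDHKMV@0: {T} ∩ {A,T} = {T} (intersection, +0)
CV@1: {C} ∪ {G} = {C,G} (union, +1)
DH@1: {C} ∩ {C} = {C} (intersection, +0)
DHM@1: {C} ∪ {G} = {C,G} (union, +1)
CDHMV@1: {C,G} ∩ {C,G} = {C,G} (intersection, +0)
CDHKMV@1: {C,G} ∪ {T} = {C,G,T} (union, +1)
ACDHKMV@1: {C} ∩ {C,G,T} = {C} (intersection, +0)
CV@2: {G} ∪ {C} = {C,G} (union, +1)
DH@2: {A} ∪ {T} = {A,T} (union, +1)
DHM@2: {A,T} ∩ {A} = {A} (intersection, +0)
CDHMV@2: {C,G} ∪ {A} = {A,C,G} (union, +1)
CDHKMV@2: {A,C,G} ∩ {A} = {A} (intersection, +0)
ACDHKMV@2: {G} ∪ {A} = {A,G} (union, +1)
CV@3: {G} ∪ {T} = {G,T} (union, +1)
DH@3: {C} ∩ {C} = {C} (intersection, +0)
DHM@3: {C} ∪ {A} = {A,C} (union, +1)
CDHMV@3: {G,T} ∪ {A,C} = {A,C,G,T} (union, +1)
CDHKMV@3: {A,C,G,T} ∩ {G} = {G} (intersection, +0)
ACDHKMV@3: {C} ∪ {G} = {C,G} (union, +1)
CV@4: {C} ∪ {G} = {C,G} (union, +1)
DH@4: {G} ∪ {A} = {A,G} (union, +1)
DHM@4: {A,G} ∪ {C} = {A,C,G} (union, +1)
CDHMV@4: {C,G} ∩ {A,C,G} = {C,G} (intersection, +0)
CDHKMV@4: {C,G} ∪ {T} = {C,G,T} (union, +1)
ACDHKMV@4: {G} ∩ {C,G,T} = {G} (intersection, +0)
CV@5: {C} ∩ {C} = {C} (intersection, +0)
DH@5: {C} ∪ {G} = {C,G} (union, +1)
DHM@5: {C,G} ∩ {G} = {G} (intersection, +0)
CDHMV@5: {C} ∪ {G} = {C,G} (union, +1)
CDHKMV@5: {C,G} ∩ {C} = {C} (intersection, +0)
ACDHKMV@5: {C} ∩ {C} = {C} (intersection, +0)
per-site changes: [4, 3, 4, 4, 4, 2]; total = 21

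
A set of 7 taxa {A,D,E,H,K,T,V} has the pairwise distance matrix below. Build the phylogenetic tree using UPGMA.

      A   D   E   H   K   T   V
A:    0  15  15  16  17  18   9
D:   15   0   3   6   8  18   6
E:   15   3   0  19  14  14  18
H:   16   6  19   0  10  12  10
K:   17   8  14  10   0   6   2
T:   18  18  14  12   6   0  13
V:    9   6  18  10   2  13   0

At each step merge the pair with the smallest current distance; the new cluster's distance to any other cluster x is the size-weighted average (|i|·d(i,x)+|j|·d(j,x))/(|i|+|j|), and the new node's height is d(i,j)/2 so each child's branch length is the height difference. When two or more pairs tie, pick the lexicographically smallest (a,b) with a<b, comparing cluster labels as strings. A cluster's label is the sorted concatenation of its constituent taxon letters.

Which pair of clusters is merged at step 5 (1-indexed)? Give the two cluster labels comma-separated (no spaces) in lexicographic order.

DE,HKTV

step 1: merge (K,V) at d=2; branch lengths K→1, V→1; new cluster KV
  updated: d(A,KV)=13, d(D,KV)=7, d(E,KV)=16, d(H,KV)=10, d(KV,T)=19/2
step 2: merge (D,E) at d=3; branch lengths D→3/2, E→3/2; new cluster DE
  updated: d(A,DE)=15, d(DE,H)=25/2, d(DE,KV)=23/2, d(DE,T)=16
step 3: merge (KV,T) at d=19/2; branch lengths KV→15/4, T→19/4; new cluster KTV
  updated: d(A,KTV)=44/3, d(DE,KTV)=13, d(H,KTV)=32/3
step 4: merge (H,KTV) at d=32/3; branch lengths H→16/3, KTV→7/12; new cluster HKTV
  updated: d(A,HKTV)=15, d(DE,HKTV)=103/8
step 5: merge (DE,HKTV) at d=103/8; branch lengths DE→79/16, HKTV→53/48; new cluster DEHKTV
  updated: d(A,DEHKTV)=15
step 6: merge (A,DEHKTV) at d=15; branch lengths A→15/2, DEHKTV→17/16; new cluster ADEHKTV
final tree: (A:15/2,((D:3/2,E:3/2):79/16,(H:16/3,((K:1,V:1):15/4,T:19/4):7/12):53/48):17/16)
total length: 1633/48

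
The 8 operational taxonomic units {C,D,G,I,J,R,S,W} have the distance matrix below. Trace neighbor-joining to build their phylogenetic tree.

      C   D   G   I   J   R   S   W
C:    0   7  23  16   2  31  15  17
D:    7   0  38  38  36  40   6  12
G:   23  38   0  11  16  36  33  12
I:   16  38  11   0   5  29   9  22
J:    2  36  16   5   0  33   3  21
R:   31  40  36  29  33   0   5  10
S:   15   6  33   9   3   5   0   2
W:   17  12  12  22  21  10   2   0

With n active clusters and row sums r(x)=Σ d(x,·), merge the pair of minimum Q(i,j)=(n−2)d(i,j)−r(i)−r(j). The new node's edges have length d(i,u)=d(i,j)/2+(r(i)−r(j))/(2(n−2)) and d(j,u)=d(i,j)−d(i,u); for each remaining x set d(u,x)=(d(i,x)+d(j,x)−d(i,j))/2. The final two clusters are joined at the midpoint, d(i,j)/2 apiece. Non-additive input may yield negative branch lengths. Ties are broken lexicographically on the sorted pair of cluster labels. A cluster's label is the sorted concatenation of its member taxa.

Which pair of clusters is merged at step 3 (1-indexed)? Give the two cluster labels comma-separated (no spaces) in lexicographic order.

GI,J

1. join C+D (d=7, Q=-246) ⇒ CD; edges |C|=-2, |D|=9
  updated: d(CD,G)=27, d(CD,I)=47/2, d(CD,J)=31/2, d(CD,R)=32, d(CD,S)=7, d(CD,W)=11
2. join G+I (d=11, Q=-359/2) ⇒ GI; edges |G|=181/20, |I|=39/20
  updated: d(CD,GI)=79/4, d(GI,J)=5, d(GI,R)=27, d(GI,S)=31/2, d(GI,W)=23/2
3. join GI+J (d=5, Q=-545/4) ⇒ GIJ; edges |GI|=85/32, |J|=75/32
  updated: d(CD,GIJ)=121/8, d(GIJ,R)=55/2, d(GIJ,S)=27/4, d(GIJ,W)=55/4
4. join CD+GIJ (d=121/8, Q=-663/8) ⇒ CDGIJ; edges |CD|=379/48, |GIJ|=347/48
  updated: d(CDGIJ,R)=355/16, d(CDGIJ,S)=-11/16, d(CDGIJ,W)=77/16
5. join CDGIJ+S (d=-11/16, Q=-34) ⇒ CDGIJS; edges |CDGIJ|=149/32, |S|=-171/32
  updated: d(CDGIJS,R)=223/16, d(CDGIJS,W)=15/4
6. join CDGIJS+R (d=223/16, Q=-443/16) ⇒ CDGIJRS; edges |CDGIJS|=123/32, |R|=323/32
  updated: d(CDGIJRS,W)=-3/32
7. join CDGIJRS+W (d=-3/32) ⇒ CDGIJRSW; edges |CDGIJRS|=-3/64, |W|=-3/64
final tree: (((((C:-2,D:9):379/48,((G:181/20,I:39/20):85/32,J:75/32):347/48):149/32,S:-171/32):123/32,R:323/32):-3/64,W:-3/64)
total length: 1641/32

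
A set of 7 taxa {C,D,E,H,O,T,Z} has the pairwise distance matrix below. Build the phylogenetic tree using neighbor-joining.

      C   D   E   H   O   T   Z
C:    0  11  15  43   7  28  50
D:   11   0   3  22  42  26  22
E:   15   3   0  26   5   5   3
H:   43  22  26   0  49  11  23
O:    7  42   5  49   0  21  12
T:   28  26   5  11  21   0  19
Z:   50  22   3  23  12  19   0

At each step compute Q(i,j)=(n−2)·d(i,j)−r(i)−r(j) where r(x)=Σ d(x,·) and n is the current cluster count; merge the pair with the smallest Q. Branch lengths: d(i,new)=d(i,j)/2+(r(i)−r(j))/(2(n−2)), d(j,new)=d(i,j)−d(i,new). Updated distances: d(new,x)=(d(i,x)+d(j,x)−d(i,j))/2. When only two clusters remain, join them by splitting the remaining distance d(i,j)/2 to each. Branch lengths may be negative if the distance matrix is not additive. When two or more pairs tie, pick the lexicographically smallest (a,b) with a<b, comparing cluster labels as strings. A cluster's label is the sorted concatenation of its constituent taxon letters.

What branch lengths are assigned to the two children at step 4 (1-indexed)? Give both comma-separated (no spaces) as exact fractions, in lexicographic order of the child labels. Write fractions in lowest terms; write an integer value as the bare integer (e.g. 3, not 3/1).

iteration 1: select C,O (d=7, Q=-255); attach at lengths (53/10, 17/10); label the merged cluster CO
  updated: d(CO,D)=23, d(CO,E)=13/2, d(CO,H)=85/2, d(CO,T)=21, d(CO,Z)=55/2
iteration 2: select H,T (d=11, Q=-325/2); attach at lengths (173/16, 3/16); label the merged cluster HT
  updated: d(CO,HT)=105/4, d(D,HT)=37/2, d(E,HT)=10, d(HT,Z)=31/2
iteration 3: select HT,Z (d=31/2, Q=-367/4); attach at lengths (65/8, 59/8); label the merged cluster HTZ
  updated: d(CO,HTZ)=153/8, d(D,HTZ)=25/2, d(E,HTZ)=-5/4
iteration 4: select CO,E (d=13/2, Q=-351/8); attach at lengths (427/32, -219/32); label the merged cluster CEO
  updated: d(CEO,D)=39/4, d(CEO,HTZ)=91/16
iteration 5: select CEO,D (d=39/4, Q=-447/16); attach at lengths (47/32, 265/32); label the merged cluster CDEO
  updated: d(CDEO,HTZ)=135/32
iteration 6: select CDEO,HTZ (d=135/32); attach at lengths (135/64, 135/64); label the merged cluster CDEHOTZ
final tree: ((((C:53/10,O:17/10):427/32,E:-219/32):47/32,D:265/32):135/64,((H:173/16,T:3/16):65/8,Z:59/8):135/64)
total length: 1727/32

427/32,-219/32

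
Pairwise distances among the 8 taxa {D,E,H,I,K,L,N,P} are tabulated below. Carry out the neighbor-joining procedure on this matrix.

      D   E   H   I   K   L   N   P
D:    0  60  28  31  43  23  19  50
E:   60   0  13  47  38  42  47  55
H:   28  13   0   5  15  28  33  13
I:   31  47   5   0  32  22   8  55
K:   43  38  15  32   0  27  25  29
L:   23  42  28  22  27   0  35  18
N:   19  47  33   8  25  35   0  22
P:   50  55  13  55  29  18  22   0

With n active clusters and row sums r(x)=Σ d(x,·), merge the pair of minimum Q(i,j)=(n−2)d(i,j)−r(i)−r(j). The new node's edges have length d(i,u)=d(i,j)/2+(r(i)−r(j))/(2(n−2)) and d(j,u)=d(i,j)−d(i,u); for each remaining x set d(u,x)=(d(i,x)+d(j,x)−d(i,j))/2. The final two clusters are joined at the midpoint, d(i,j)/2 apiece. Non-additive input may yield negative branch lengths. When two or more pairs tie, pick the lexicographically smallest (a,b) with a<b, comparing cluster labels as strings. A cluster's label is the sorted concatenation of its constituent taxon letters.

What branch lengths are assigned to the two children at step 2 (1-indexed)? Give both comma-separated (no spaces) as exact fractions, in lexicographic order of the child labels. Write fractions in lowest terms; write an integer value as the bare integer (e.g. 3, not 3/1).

13/2,3/2

step 1: merge (E,H) at d=13, Q=-359; branch lengths E→245/12, H→-89/12; new cluster EH
  updated: d(D,EH)=75/2, d(EH,I)=39/2, d(EH,K)=20, d(EH,L)=57/2, d(EH,N)=67/2, d(EH,P)=55/2
step 2: merge (I,N) at d=8, Q=-270; branch lengths I→13/2, N→3/2; new cluster IN
  updated: d(D,IN)=21, d(EH,IN)=45/2, d(IN,K)=49/2, d(IN,L)=49/2, d(IN,P)=69/2
step 3: merge (D,IN) at d=21, Q=-435/2; branch lengths D→263/16, IN→73/16; new cluster DIN
  updated: d(DIN,EH)=39/2, d(DIN,K)=93/4, d(DIN,L)=53/4, d(DIN,P)=127/4
step 4: merge (L,P) at d=18, Q=-139; branch lengths L→23/4, P→49/4; new cluster LP
  updated: d(DIN,LP)=27/2, d(EH,LP)=19, d(K,LP)=19
step 5: merge (DIN,LP) at d=27/2, Q=-323/4; branch lengths DIN→127/16, LP→89/16; new cluster DILNP
  updated: d(DILNP,EH)=25/2, d(DILNP,K)=115/8
step 6: merge (DILNP,EH) at d=25/2, Q=-375/8; branch lengths DILNP→55/16, EH→145/16; new cluster DEHILNP
  updated: d(DEHILNP,K)=175/16
step 7: merge (DEHILNP,K) at d=175/16; branch lengths DEHILNP→175/32, K→175/32; new cluster DEHIKLNP
final tree: ((((D:263/16,(I:13/2,N:3/2):73/16):127/16,(L:23/4,P:49/4):89/16):55/16,(E:245/12,H:-89/12):145/16):175/32,K:175/32)
total length: 1551/16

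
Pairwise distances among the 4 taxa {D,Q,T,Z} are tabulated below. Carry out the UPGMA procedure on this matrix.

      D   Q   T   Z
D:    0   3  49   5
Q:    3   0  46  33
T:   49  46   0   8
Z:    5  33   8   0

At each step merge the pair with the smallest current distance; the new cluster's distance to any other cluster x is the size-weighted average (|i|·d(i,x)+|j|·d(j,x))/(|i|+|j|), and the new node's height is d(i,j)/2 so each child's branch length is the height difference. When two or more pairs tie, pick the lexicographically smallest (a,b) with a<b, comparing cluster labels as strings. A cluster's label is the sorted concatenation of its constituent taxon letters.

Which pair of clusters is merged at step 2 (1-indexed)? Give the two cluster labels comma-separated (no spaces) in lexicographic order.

iteration 1: select D,Q (d=3); attach at lengths (3/2, 3/2); label the merged cluster DQ
  updated: d(DQ,T)=95/2, d(DQ,Z)=19
iteration 2: select T,Z (d=8); attach at lengths (4, 4); label the merged cluster TZ
  updated: d(DQ,TZ)=133/4
iteration 3: select DQ,TZ (d=133/4); attach at lengths (121/8, 101/8); label the merged cluster DQTZ
final tree: ((D:3/2,Q:3/2):121/8,(T:4,Z:4):101/8)
total length: 155/4

T,Z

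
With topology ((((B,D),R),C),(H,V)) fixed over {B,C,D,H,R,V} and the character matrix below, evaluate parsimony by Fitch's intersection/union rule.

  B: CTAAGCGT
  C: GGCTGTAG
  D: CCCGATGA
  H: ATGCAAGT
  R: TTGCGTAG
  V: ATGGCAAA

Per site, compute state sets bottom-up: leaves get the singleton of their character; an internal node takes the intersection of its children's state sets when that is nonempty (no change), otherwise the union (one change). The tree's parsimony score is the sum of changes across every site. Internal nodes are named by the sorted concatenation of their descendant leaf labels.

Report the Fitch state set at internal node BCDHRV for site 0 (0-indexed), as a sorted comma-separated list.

BD@0: {C} ∩ {C} = {C} (intersection, +0)
BDR@0: {C} ∪ {T} = {C,T} (union, +1)
BCDR@0: {C,T} ∪ {G} = {C,G,T} (union, +1)
HV@0: {A} ∩ {A} = {A} (intersection, +0)
BCDHRV@0: {C,G,T} ∪ {A} = {A,C,G,T} (union, +1)
BD@1: {T} ∪ {C} = {C,T} (union, +1)
BDR@1: {C,T} ∩ {T} = {T} (intersection, +0)
BCDR@1: {T} ∪ {G} = {G,T} (union, +1)
HV@1: {T} ∩ {T} = {T} (intersection, +0)
BCDHRV@1: {G,T} ∩ {T} = {T} (intersection, +0)
BD@2: {A} ∪ {C} = {A,C} (union, +1)
BDR@2: {A,C} ∪ {G} = {A,C,G} (union, +1)
BCDR@2: {A,C,G} ∩ {C} = {C} (intersection, +0)
HV@2: {G} ∩ {G} = {G} (intersection, +0)
BCDHRV@2: {C} ∪ {G} = {C,G} (union, +1)
BD@3: {A} ∪ {G} = {A,G} (union, +1)
BDR@3: {A,G} ∪ {C} = {A,C,G} (union, +1)
BCDR@3: {A,C,G} ∪ {T} = {A,C,G,T} (union, +1)
HV@3: {C} ∪ {G} = {C,G} (union, +1)
BCDHRV@3: {A,C,G,T} ∩ {C,G} = {C,G} (intersection, +0)
BD@4: {G} ∪ {A} = {A,G} (union, +1)
BDR@4: {A,G} ∩ {G} = {G} (intersection, +0)
BCDR@4: {G} ∩ {G} = {G} (intersection, +0)
HV@4: {A} ∪ {C} = {A,C} (union, +1)
BCDHRV@4: {G} ∪ {A,C} = {A,C,G} (union, +1)
BD@5: {C} ∪ {T} = {C,T} (union, +1)
BDR@5: {C,T} ∩ {T} = {T} (intersection, +0)
BCDR@5: {T} ∩ {T} = {T} (intersection, +0)
HV@5: {A} ∩ {A} = {A} (intersection, +0)
BCDHRV@5: {T} ∪ {A} = {A,T} (union, +1)
BD@6: {G} ∩ {G} = {G} (intersection, +0)
BDR@6: {G} ∪ {A} = {A,G} (union, +1)
BCDR@6: {A,G} ∩ {A} = {A} (intersection, +0)
HV@6: {G} ∪ {A} = {A,G} (union, +1)
BCDHRV@6: {A} ∩ {A,G} = {A} (intersection, +0)
BD@7: {T} ∪ {A} = {A,T} (union, +1)
BDR@7: {A,T} ∪ {G} = {A,G,T} (union, +1)
BCDR@7: {A,G,T} ∩ {G} = {G} (intersection, +0)
HV@7: {T} ∪ {A} = {A,T} (union, +1)
BCDHRV@7: {G} ∪ {A,T} = {A,G,T} (union, +1)
per-site changes: [3, 2, 3, 4, 3, 2, 2, 4]; total = 23

A,C,G,T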